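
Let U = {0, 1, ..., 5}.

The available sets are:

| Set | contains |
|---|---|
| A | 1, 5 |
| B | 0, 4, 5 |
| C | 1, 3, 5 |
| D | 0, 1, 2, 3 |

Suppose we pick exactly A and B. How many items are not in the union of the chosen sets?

Union of A, B = {0, 1, 4, 5}.
Not covered: 2, 3 — 2 items.

2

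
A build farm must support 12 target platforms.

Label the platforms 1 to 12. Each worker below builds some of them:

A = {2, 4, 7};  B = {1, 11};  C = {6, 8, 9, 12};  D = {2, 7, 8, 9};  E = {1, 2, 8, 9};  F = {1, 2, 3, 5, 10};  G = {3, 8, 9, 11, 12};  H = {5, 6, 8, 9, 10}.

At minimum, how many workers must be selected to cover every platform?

4

A and E and G and H together: A ∪ E ∪ G ∪ H = {1, 2, 3, 4, 5, 6, 7, 8, 9, 10, 11, 12} — every platform is covered.
No 3 of the 8 workers cover everything (all 56 combinations miss at least one platform), so 4 is optimal.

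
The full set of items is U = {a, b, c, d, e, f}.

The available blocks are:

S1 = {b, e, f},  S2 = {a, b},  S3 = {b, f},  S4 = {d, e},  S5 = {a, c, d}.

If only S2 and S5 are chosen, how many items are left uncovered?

2

Union of S2, S5 = {a, b, c, d}.
Not covered: e, f — 2 items.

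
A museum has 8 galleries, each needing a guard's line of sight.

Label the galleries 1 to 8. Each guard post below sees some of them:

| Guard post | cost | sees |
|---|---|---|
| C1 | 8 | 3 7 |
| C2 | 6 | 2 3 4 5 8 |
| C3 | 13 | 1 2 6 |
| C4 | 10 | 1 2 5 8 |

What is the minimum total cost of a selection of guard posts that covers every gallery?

C1, C2, C3 together cover every gallery (C1 ∪ C2 ∪ C3 = {1, 2, 3, 4, 5, 6, 7, 8}); total cost 8 + 6 + 13 = 27.
No covering selection has total cost below 27.

27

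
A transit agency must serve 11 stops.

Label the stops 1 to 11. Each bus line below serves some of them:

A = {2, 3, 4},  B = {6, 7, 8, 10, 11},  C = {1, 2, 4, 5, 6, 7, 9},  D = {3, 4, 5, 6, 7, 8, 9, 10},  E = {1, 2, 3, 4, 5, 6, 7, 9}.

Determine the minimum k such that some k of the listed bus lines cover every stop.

2

B and E together: B ∪ E = {1, 2, 3, 4, 5, 6, 7, 8, 9, 10, 11} — every stop is covered.
No single bus line has all 11 stops (the largest, D, has 8), so 2 is optimal.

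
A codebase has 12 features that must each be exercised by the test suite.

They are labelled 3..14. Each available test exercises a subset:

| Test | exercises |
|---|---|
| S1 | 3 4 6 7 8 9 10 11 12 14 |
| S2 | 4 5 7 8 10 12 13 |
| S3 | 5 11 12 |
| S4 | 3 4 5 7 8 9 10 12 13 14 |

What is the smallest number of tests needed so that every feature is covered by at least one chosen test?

S1 and S2 together: S1 ∪ S2 = {3, 4, 5, 6, 7, 8, 9, 10, 11, 12, 13, 14} — every feature is covered.
No single test has all 12 features (the largest, S1, has 10), so 2 is optimal.

2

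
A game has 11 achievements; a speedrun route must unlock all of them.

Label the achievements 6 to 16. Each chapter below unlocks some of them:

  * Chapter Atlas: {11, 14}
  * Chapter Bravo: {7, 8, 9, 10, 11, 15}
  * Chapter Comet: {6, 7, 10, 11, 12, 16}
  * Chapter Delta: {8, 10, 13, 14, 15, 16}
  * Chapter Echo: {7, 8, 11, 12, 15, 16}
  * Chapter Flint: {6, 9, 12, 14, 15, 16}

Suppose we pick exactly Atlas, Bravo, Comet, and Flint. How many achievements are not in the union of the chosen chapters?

1

Union of Atlas, Bravo, Comet, Flint = {6, 7, 8, 9, 10, 11, 12, 14, 15, 16}.
Not covered: 13 — 1 achievement.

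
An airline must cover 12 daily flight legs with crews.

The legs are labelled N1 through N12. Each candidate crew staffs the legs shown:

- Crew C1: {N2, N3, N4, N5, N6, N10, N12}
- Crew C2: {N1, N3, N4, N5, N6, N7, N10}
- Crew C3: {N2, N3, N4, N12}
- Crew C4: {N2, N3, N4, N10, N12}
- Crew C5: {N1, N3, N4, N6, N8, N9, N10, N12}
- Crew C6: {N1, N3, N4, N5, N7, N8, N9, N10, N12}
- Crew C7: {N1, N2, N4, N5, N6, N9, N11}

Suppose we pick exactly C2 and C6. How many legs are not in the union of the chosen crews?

Union of C2, C6 = {N1, N3, N4, N5, N6, N7, N8, N9, N10, N12}.
Not covered: N2, N11 — 2 legs.

2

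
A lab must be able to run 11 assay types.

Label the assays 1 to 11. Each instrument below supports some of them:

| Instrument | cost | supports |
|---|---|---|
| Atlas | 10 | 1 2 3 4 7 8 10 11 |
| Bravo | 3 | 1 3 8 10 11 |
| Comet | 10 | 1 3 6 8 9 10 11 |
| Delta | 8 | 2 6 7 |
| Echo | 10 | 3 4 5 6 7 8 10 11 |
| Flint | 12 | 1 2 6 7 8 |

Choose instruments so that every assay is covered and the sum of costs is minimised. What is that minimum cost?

28

Comet, Delta, Echo together cover every assay (Comet ∪ Delta ∪ Echo = {1, 2, 3, 4, 5, 6, 7, 8, 9, 10, 11}); total cost 10 + 8 + 10 = 28.
The greedy pick Bravo, Echo, Delta, Comet costs 31; no covering selection beats 28.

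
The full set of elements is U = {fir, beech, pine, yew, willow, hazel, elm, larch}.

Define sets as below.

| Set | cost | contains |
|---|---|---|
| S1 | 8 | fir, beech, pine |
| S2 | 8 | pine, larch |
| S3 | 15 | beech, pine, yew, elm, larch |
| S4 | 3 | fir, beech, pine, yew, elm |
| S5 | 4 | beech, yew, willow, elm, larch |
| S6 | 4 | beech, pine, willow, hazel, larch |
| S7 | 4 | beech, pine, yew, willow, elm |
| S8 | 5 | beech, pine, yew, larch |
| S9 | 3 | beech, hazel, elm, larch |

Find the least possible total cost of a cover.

S4, S6 together cover every element (S4 ∪ S6 = {fir, beech, pine, yew, willow, hazel, elm, larch}); total cost 3 + 4 = 7.
No covering selection has total cost below 7.

7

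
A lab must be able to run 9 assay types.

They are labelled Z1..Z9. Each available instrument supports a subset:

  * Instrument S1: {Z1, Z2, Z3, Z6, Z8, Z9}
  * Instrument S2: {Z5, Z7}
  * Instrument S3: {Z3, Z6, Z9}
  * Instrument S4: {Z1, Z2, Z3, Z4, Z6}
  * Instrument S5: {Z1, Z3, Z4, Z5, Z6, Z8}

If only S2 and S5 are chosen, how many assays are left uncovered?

2

Union of S2, S5 = {Z1, Z3, Z4, Z5, Z6, Z7, Z8}.
Not covered: Z2, Z9 — 2 assays.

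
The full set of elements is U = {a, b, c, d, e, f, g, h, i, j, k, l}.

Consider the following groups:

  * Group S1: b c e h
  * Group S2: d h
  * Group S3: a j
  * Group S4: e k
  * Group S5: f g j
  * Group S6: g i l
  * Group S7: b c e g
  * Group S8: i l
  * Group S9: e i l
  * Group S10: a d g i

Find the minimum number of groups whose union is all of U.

5

Take {S1, S4, S5, S8, S10}. Their union is {a, b, c, d, e, f, g, h, i, j, k, l}, which is all 12 elements.
No 4 of the 10 groups cover everything (all 210 combinations miss at least one element), so 5 is optimal.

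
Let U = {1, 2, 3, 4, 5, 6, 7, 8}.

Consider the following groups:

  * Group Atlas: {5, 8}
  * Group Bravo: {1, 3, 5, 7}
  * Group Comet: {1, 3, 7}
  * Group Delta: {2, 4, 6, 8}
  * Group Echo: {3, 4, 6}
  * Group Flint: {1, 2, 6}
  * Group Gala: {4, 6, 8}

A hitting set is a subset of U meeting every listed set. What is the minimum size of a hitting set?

3

The 3 points {1, 6, 8} hit every group.
No choice of 2 points meets every group, so 3 is the minimum.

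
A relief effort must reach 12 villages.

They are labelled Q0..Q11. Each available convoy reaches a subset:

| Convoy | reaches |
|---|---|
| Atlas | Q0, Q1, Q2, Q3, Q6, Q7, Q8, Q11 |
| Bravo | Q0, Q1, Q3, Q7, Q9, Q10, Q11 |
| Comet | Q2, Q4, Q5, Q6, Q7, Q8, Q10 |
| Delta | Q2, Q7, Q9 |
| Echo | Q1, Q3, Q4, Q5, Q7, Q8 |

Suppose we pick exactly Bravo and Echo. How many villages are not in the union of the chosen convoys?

2

Union of Bravo, Echo = {Q0, Q1, Q3, Q4, Q5, Q7, Q8, Q9, Q10, Q11}.
Not covered: Q2, Q6 — 2 villages.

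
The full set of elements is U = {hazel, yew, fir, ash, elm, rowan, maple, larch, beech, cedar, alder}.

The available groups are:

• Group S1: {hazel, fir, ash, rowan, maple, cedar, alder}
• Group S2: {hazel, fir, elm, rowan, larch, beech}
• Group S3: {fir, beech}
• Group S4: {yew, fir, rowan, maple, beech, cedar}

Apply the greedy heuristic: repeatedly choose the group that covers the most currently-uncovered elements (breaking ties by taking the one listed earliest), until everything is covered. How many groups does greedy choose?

Greedy: pick S1 (covers 7 new) → pick S2 (covers 3 new) → pick S4 (covers 1 new). Total picks: 3.

3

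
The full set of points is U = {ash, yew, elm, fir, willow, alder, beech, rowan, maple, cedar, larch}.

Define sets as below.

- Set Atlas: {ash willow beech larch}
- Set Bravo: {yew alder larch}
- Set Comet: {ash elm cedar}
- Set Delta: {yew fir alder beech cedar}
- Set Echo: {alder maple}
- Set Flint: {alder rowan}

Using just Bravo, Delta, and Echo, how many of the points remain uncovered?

4

Union of Bravo, Delta, Echo = {yew, fir, alder, beech, maple, cedar, larch}.
Not covered: ash, elm, willow, rowan — 4 points.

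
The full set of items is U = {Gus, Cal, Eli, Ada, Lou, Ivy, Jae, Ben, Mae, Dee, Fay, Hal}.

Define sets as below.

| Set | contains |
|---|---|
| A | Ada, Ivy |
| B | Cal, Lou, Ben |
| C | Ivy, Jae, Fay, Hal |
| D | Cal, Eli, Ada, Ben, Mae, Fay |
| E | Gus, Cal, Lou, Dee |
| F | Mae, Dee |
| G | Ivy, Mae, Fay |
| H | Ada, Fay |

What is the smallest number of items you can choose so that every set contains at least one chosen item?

Take T = {Cal, Ivy, Mae, Fay}. Each listed set contains at least one of these, so T is a hitting set of size 4.
No choice of 3 items meets every set, so 4 is the minimum.

4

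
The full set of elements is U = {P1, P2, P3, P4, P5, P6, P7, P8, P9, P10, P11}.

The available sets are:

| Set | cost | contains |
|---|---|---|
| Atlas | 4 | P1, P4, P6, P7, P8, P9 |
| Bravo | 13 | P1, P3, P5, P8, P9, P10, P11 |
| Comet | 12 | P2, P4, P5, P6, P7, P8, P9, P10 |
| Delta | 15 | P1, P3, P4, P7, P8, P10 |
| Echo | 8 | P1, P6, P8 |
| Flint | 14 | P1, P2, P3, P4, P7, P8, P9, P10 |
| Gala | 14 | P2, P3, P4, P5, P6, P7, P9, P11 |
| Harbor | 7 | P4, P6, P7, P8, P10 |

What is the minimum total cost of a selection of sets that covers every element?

25

Bravo, Comet together cover every element (Bravo ∪ Comet = {P1, P2, P3, P4, P5, P6, P7, P8, P9, P10, P11}); total cost 13 + 12 = 25.
The greedy pick Atlas, Bravo, Comet costs 29; no covering selection beats 25.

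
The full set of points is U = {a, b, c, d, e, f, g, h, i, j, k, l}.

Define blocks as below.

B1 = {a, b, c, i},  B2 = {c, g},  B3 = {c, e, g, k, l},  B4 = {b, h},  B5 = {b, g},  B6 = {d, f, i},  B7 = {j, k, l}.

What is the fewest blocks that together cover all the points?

5

B1, B3, B4, B6, and B7 cover everything between them: the union {a, b, c, d, e, f, g, h, i, j, k, l} is all of U.
No 4 of the 7 blocks cover everything (all 35 combinations miss at least one point), so 5 is optimal.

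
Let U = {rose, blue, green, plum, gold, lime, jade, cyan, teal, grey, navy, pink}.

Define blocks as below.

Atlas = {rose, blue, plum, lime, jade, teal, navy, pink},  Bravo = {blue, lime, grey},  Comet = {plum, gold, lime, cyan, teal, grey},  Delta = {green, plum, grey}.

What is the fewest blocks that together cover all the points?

3

Take {Atlas, Comet, Delta}. Their union is {rose, blue, green, plum, gold, lime, jade, cyan, teal, grey, navy, pink}, which is all 12 points.
Only Atlas contains rose, so Atlas is forced; the remaining 4 points need at least 2 more blocks (each remaining block adds at most 3) — so at least 3 blocks are needed, and 3 is optimal.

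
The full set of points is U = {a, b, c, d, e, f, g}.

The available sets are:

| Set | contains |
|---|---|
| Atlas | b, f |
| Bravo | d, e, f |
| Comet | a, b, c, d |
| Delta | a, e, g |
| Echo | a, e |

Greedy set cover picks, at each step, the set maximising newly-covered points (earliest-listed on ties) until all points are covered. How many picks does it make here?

Greedy: pick Comet (covers 4 new) → pick Bravo (covers 2 new) → pick Delta (covers 1 new). Total picks: 3.

3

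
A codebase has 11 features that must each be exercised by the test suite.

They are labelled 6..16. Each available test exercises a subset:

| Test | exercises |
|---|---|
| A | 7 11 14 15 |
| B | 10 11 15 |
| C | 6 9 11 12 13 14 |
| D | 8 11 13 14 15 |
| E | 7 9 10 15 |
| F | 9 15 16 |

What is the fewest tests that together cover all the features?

4

C and D and E and F together: C ∪ D ∪ E ∪ F = {6, 7, 8, 9, 10, 11, 12, 13, 14, 15, 16} — every feature is covered.
No 3 of the 6 tests cover everything (all 20 combinations miss at least one feature), so 4 is optimal.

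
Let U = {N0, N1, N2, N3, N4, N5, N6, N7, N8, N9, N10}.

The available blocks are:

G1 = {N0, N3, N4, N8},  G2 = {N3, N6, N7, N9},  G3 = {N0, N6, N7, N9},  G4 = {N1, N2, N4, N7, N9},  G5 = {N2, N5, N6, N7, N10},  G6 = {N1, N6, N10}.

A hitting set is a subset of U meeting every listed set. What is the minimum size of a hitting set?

2

H = {N4, N6} meets every block (each contains at least one member of H), and |H| = 2.
The blocks G1, G5 are pairwise disjoint, so any hitting set needs a separate element for each — at least 2. Hence 2 is optimal.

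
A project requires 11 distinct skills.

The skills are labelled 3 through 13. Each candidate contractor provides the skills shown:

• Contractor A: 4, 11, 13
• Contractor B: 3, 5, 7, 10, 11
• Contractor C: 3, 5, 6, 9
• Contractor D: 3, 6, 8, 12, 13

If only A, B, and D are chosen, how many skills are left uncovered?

Union of A, B, D = {3, 4, 5, 6, 7, 8, 10, 11, 12, 13}.
Not covered: 9 — 1 skill.

1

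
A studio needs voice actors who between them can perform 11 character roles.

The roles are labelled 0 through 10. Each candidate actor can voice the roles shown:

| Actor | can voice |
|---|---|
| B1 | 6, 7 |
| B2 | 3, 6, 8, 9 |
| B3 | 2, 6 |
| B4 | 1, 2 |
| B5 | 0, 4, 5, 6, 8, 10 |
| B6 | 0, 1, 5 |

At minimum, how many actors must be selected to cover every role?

Take {B1, B2, B4, B5}. Their union is {0, 1, 2, 3, 4, 5, 6, 7, 8, 9, 10}, which is all 11 roles.
Only B5 contains 4, so B5 is forced; the remaining 5 roles need at least 3 more actors (each remaining actor adds at most 2) — so at least 4 actors are needed, and 4 is optimal.

4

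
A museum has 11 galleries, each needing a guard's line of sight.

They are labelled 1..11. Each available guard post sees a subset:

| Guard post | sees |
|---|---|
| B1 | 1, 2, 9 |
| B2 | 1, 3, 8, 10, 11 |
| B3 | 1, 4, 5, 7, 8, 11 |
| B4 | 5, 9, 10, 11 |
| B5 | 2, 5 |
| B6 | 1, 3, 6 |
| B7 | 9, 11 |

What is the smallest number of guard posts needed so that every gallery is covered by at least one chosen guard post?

4

B1 and B3 and B4 and B6 together: B1 ∪ B3 ∪ B4 ∪ B6 = {1, 2, 3, 4, 5, 6, 7, 8, 9, 10, 11} — every gallery is covered.
Only B3 contains 4, so B3 is forced; the remaining 5 galleries need at least 3 more guard posts (each remaining guard post adds at most 2) — so at least 4 guard posts are needed, and 4 is optimal.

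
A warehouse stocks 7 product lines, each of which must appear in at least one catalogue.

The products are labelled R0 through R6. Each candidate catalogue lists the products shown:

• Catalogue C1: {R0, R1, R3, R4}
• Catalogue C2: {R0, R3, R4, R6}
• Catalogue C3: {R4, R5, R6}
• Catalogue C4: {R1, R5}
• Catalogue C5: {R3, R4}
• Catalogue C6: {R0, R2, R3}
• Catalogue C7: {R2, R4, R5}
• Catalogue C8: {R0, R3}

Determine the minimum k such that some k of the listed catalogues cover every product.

3

C2 and C4 and C7 together: C2 ∪ C4 ∪ C7 = {R0, R1, R2, R3, R4, R5, R6} — every product is covered.
No 2 of the 8 catalogues cover everything (all 28 combinations miss at least one product), so 3 is optimal.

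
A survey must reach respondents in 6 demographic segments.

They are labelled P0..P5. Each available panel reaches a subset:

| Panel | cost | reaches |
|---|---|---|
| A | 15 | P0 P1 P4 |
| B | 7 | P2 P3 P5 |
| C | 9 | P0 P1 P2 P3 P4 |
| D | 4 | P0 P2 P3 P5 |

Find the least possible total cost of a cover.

C, D together cover every segment (C ∪ D = {P0, P1, P2, P3, P4, P5}); total cost 9 + 4 = 13.
No covering selection has total cost below 13.

13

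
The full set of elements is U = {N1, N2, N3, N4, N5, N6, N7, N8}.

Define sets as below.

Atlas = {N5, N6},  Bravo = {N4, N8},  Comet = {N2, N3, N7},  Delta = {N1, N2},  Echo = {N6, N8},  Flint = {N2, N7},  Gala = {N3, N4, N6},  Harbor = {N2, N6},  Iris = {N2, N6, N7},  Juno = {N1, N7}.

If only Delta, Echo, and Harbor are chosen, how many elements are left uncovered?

Union of Delta, Echo, Harbor = {N1, N2, N6, N8}.
Not covered: N3, N4, N5, N7 — 4 elements.

4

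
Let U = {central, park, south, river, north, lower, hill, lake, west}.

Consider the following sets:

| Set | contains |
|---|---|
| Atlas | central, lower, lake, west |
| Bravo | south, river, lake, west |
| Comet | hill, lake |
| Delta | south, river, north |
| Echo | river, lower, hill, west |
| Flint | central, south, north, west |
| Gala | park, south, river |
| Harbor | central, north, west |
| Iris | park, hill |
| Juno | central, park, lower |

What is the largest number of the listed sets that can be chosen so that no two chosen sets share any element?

Atlas, Delta, Iris are pairwise disjoint (Atlas={central,lower,lake,west}; Delta={south,river,north}; Iris={park,hill}).
Every remaining set overlaps one of these, and no 4 of the listed sets are pairwise disjoint, so 3 is the maximum.

3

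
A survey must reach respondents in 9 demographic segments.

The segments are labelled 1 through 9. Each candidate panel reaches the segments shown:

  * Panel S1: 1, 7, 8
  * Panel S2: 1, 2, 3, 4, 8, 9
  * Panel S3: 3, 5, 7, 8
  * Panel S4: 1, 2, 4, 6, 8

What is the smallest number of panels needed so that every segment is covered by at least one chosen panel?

3

S2 and S3 and S4 together: S2 ∪ S3 ∪ S4 = {1, 2, 3, 4, 5, 6, 7, 8, 9} — every segment is covered.
Only S3 contains 5, so S3 is forced; the remaining 5 segments need at least 2 more panels (each remaining panel adds at most 4) — so at least 3 panels are needed, and 3 is optimal.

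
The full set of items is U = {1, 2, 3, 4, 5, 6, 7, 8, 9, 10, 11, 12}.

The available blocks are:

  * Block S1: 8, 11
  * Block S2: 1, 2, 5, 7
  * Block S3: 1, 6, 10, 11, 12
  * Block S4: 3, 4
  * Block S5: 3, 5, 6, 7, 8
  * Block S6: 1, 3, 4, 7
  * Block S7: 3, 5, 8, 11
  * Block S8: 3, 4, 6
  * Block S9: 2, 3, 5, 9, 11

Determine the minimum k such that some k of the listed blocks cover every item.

4

Take {S3, S5, S8, S9}. Their union is {1, 2, 3, 4, 5, 6, 7, 8, 9, 10, 11, 12}, which is all 12 items.
No 3 of the 9 blocks cover everything (all 84 combinations miss at least one item), so 4 is optimal.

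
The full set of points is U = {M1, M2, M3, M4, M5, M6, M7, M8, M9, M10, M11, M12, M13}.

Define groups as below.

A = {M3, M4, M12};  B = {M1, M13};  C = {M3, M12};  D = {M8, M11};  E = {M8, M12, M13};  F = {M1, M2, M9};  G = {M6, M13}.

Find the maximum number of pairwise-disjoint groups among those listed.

C, D, F, G are pairwise disjoint (C={M3,M12}; D={M8,M11}; F={M1,M2,M9}; G={M6,M13}).
Every remaining group overlaps one of these, and no 5 of the listed groups are pairwise disjoint, so 4 is the maximum.

4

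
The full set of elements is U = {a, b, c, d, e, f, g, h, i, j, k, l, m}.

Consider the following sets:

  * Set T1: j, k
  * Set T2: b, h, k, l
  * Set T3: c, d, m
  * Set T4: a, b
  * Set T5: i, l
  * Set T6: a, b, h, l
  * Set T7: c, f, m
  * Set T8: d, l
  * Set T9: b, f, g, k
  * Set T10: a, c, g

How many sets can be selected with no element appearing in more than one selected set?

4

T1, T4, T5, T7 are pairwise disjoint (T1={j,k}; T4={a,b}; T5={i,l}; T7={c,f,m}).
Every remaining set overlaps one of these, and no 5 of the listed sets are pairwise disjoint, so 4 is the maximum.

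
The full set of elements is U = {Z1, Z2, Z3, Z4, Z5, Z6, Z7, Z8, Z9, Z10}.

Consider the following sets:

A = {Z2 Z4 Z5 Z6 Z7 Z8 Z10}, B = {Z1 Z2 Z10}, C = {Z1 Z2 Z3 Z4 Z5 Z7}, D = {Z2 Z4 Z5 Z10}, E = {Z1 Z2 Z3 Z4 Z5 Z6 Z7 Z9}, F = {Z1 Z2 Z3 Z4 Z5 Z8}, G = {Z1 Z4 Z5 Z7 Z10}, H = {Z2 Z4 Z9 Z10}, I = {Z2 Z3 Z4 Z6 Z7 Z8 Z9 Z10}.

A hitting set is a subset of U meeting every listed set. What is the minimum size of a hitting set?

Take T = {Z5, Z10}. Each listed set contains at least one of these, so T is a hitting set of size 2.
No single element lies in every set, so at least 2 are needed and 2 is optimal.

2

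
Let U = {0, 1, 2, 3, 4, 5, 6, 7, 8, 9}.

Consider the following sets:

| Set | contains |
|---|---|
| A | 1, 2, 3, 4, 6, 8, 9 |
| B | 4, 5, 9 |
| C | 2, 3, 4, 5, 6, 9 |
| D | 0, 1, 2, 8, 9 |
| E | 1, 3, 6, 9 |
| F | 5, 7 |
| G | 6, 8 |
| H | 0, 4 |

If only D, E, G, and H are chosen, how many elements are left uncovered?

Union of D, E, G, H = {0, 1, 2, 3, 4, 6, 8, 9}.
Not covered: 5, 7 — 2 elements.

2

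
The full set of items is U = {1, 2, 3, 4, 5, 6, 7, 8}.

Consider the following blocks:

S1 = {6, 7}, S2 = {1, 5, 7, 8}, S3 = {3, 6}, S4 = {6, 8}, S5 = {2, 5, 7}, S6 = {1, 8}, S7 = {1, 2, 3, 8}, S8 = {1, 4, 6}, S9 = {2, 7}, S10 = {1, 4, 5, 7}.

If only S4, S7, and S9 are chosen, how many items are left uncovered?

2

Union of S4, S7, S9 = {1, 2, 3, 6, 7, 8}.
Not covered: 4, 5 — 2 items.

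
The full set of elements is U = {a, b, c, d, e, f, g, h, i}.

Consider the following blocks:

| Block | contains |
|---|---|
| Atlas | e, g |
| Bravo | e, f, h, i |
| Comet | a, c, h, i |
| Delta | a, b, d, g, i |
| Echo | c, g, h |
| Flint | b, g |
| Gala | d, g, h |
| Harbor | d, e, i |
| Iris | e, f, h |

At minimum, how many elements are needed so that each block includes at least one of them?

3

Take T = {g, h, i}. Each listed block contains at least one of these, so T is a hitting set of size 3.
No choice of 2 elements meets every block, so 3 is the minimum.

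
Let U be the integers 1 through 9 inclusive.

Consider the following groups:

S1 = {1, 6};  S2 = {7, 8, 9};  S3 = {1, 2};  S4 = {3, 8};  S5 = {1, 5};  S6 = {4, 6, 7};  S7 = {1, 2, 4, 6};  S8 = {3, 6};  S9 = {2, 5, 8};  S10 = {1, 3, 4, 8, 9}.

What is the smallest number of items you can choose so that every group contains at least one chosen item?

H = {1, 6, 8} meets every group (each contains at least one member of H), and |H| = 3.
The groups S3, S4, S6 are pairwise disjoint, so any hitting set needs a separate item for each — at least 3. Hence 3 is optimal.

3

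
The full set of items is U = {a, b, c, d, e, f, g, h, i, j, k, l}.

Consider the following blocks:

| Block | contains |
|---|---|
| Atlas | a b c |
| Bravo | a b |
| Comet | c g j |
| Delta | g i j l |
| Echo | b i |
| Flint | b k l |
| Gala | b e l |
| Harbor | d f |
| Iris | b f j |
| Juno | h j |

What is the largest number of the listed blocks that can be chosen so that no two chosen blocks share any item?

3

Comet, Echo, Harbor are pairwise disjoint (Comet={c,g,j}; Echo={b,i}; Harbor={d,f}).
Every remaining block overlaps one of these, and no 4 of the listed blocks are pairwise disjoint, so 3 is the maximum.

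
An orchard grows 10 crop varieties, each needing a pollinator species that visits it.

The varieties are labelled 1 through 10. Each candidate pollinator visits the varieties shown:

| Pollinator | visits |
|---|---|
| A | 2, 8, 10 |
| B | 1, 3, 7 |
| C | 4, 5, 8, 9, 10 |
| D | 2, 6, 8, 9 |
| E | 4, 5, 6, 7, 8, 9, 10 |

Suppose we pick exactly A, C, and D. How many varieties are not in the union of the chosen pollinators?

Union of A, C, D = {2, 4, 5, 6, 8, 9, 10}.
Not covered: 1, 3, 7 — 3 varieties.

3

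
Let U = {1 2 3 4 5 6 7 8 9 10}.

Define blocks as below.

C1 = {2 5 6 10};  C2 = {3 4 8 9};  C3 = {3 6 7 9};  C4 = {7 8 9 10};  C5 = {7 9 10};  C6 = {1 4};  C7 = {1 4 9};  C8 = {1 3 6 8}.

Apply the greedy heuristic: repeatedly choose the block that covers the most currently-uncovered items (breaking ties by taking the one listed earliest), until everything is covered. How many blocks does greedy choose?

4

Greedy: pick C1 (covers 4 new) → pick C2 (covers 4 new) → pick C3 (covers 1 new) → pick C6 (covers 1 new). Total picks: 4.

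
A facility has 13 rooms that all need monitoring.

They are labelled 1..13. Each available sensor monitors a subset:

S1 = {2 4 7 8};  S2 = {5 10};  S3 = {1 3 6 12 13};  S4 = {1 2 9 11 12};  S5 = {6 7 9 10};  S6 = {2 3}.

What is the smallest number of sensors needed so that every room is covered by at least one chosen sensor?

S1 and S2 and S3 and S4 together: S1 ∪ S2 ∪ S3 ∪ S4 = {1, 2, 3, 4, 5, 6, 7, 8, 9, 10, 11, 12, 13} — every room is covered.
Only S2 contains 5, so S2 is forced; the remaining 11 rooms need at least 3 more sensors (each remaining sensor adds at most 5) — so at least 4 sensors are needed, and 4 is optimal.

4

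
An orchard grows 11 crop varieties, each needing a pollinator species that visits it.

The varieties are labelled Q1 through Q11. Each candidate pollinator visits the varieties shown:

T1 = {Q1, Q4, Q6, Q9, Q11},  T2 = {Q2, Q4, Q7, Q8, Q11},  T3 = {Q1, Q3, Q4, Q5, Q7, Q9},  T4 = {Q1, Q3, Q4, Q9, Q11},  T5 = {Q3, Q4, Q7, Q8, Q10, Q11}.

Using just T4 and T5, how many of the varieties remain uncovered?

3

Union of T4, T5 = {Q1, Q3, Q4, Q7, Q8, Q9, Q10, Q11}.
Not covered: Q2, Q5, Q6 — 3 varieties.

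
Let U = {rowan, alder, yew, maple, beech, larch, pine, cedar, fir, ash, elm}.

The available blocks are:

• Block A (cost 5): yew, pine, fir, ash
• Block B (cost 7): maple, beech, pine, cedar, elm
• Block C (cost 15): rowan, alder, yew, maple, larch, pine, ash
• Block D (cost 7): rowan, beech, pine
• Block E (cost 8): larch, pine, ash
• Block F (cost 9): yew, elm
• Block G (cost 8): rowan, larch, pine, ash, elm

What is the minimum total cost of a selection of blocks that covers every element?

A, B, C together cover every element (A ∪ B ∪ C = {rowan, alder, yew, maple, beech, larch, pine, cedar, fir, ash, elm}); total cost 5 + 7 + 15 = 27.
The greedy pick A, B, G, C costs 35; no covering selection beats 27.

27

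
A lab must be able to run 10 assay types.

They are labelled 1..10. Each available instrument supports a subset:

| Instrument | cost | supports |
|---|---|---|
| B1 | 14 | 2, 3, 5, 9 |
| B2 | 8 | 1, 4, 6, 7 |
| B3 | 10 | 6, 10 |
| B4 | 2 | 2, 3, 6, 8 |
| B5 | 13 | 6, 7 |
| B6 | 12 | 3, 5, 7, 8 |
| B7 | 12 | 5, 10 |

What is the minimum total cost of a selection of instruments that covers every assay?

B1, B2, B3, B4 together cover every assay (B1 ∪ B2 ∪ B3 ∪ B4 = {1, 2, 3, 4, 5, 6, 7, 8, 9, 10}); total cost 14 + 8 + 10 + 2 = 34.
The greedy pick B4, B2, B7, B1 costs 36; no covering selection beats 34.

34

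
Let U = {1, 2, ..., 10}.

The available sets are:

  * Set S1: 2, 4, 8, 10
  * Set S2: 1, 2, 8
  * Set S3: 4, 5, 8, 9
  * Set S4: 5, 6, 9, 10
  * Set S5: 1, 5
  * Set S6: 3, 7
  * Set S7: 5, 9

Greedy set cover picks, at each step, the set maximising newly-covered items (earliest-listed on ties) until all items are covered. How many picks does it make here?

Greedy: pick S1 (covers 4 new) → pick S4 (covers 3 new) → pick S6 (covers 2 new) → pick S2 (covers 1 new). Total picks: 4.

4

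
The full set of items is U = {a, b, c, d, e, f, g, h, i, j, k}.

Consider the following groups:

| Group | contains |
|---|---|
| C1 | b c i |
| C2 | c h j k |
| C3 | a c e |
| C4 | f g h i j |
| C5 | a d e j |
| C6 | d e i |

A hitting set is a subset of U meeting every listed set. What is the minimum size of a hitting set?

3

Take T = {a, i, k}. Each listed group contains at least one of these, so T is a hitting set of size 3.
No choice of 2 items meets every group, so 3 is the minimum.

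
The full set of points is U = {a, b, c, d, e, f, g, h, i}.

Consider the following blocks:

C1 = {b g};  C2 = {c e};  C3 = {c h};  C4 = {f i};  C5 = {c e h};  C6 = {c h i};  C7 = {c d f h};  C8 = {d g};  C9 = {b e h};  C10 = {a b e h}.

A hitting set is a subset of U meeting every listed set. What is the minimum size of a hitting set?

Take T = {b, c, d, f}. Each listed block contains at least one of these, so T is a hitting set of size 4.
No choice of 3 points meets every block, so 4 is the minimum.

4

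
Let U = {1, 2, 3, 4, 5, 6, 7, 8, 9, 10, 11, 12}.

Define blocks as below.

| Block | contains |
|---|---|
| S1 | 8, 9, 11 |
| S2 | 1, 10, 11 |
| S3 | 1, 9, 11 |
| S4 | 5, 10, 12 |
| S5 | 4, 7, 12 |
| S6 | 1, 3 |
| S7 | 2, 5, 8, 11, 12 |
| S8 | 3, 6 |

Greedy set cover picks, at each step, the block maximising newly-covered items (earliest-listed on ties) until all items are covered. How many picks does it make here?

5

Greedy: pick S7 (covers 5 new) → pick S2 (covers 2 new) → pick S5 (covers 2 new) → pick S8 (covers 2 new) → pick S1 (covers 1 new). Total picks: 5.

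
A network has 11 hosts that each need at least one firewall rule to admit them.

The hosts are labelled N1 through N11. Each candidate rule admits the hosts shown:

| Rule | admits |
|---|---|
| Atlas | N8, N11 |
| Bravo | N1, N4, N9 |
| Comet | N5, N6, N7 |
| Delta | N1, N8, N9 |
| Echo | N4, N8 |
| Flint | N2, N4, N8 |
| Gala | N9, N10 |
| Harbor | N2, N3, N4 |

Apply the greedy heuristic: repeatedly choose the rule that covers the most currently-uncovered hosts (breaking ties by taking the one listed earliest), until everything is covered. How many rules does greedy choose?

5

Greedy: pick Bravo (covers 3 new) → pick Comet (covers 3 new) → pick Atlas (covers 2 new) → pick Harbor (covers 2 new) → pick Gala (covers 1 new). Total picks: 5.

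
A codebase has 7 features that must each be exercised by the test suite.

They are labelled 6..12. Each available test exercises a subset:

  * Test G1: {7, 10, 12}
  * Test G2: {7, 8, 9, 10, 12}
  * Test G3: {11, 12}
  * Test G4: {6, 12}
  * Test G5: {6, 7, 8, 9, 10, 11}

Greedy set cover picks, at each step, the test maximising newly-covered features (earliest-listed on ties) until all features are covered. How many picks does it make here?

Greedy: pick G5 (covers 6 new) → pick G1 (covers 1 new). Total picks: 2.

2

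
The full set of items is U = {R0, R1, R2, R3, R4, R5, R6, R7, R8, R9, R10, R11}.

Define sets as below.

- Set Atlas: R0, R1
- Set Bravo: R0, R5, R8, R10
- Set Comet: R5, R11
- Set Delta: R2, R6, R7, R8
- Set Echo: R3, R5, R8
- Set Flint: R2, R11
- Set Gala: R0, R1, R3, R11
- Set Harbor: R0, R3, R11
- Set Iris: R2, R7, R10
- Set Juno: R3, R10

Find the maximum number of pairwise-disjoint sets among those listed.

4

Atlas, Comet, Delta, Juno are pairwise disjoint (Atlas={R0,R1}; Comet={R5,R11}; Delta={R2,R6,R7,R8}; Juno={R3,R10}).
Every remaining set overlaps one of these, and no 5 of the listed sets are pairwise disjoint, so 4 is the maximum.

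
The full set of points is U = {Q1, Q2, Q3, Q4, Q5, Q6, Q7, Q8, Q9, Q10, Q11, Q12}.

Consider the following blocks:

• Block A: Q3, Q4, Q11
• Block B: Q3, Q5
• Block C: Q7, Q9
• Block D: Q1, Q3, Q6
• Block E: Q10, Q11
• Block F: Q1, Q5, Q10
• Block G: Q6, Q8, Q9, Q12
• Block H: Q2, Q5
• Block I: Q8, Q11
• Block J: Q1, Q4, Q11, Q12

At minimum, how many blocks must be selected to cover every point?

5

Take {A, C, F, G, H}. Their union is {Q1, Q2, Q3, Q4, Q5, Q6, Q7, Q8, Q9, Q10, Q11, Q12}, which is all 12 points.
No 4 of the 10 blocks cover everything (all 210 combinations miss at least one point), so 5 is optimal.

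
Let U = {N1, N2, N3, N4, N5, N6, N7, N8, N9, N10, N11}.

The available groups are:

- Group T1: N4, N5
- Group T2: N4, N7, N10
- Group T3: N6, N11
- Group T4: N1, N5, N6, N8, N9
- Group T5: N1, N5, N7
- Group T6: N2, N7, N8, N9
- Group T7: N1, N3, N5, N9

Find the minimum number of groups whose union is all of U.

Take {T2, T3, T6, T7}. Their union is {N1, N2, N3, N4, N5, N6, N7, N8, N9, N10, N11}, which is all 11 elements.
Only T6 contains N2, so T6 is forced; the remaining 7 elements need at least 3 more groups (each remaining group adds at most 3) — so at least 4 groups are needed, and 4 is optimal.

4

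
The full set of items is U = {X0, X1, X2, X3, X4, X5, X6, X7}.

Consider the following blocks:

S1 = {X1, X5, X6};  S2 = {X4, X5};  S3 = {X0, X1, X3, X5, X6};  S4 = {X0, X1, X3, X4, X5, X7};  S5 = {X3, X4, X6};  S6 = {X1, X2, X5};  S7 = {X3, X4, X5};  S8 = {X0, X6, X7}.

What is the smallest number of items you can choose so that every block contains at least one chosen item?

H = {X5, X6} meets every block (each contains at least one member of H), and |H| = 2.
The blocks S6, S8 are pairwise disjoint, so any hitting set needs a separate item for each — at least 2. Hence 2 is optimal.

2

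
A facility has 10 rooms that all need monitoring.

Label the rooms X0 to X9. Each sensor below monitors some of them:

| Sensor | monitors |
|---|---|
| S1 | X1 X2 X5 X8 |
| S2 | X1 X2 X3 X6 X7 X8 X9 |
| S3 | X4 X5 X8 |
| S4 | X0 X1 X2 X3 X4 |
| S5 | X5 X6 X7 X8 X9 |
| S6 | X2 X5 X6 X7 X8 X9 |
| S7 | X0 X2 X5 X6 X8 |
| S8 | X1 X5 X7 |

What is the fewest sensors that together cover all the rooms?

2

Take {S4, S6}. Their union is {X0, X1, X2, X3, X4, X5, X6, X7, X8, X9}, which is all 10 rooms.
No single sensor has all 10 rooms (the largest, S2, has 7), so 2 is optimal.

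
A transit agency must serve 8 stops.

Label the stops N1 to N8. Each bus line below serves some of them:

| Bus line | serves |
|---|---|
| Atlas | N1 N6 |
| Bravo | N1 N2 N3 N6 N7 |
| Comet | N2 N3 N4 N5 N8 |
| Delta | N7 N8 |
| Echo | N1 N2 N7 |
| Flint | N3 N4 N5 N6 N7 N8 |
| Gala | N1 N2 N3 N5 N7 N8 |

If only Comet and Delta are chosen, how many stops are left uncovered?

2

Union of Comet, Delta = {N2, N3, N4, N5, N7, N8}.
Not covered: N1, N6 — 2 stops.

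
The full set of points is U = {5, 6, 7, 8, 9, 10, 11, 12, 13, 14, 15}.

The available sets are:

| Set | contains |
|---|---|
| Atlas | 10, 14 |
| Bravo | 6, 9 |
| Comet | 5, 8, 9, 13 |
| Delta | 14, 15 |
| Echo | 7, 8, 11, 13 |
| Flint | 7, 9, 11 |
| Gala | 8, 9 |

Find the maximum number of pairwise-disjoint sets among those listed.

Atlas, Bravo, Echo are pairwise disjoint (Atlas={10,14}; Bravo={6,9}; Echo={7,8,11,13}).
Every remaining set overlaps one of these, and no 4 of the listed sets are pairwise disjoint, so 3 is the maximum.

3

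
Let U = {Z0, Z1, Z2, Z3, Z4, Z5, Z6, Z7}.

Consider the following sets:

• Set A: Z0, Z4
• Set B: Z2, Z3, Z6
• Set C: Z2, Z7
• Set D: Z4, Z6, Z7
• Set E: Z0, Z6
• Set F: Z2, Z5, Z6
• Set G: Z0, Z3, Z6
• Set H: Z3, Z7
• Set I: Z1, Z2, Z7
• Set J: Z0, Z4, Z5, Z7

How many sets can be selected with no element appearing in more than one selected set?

3

A, F, H are pairwise disjoint (A={Z0,Z4}; F={Z2,Z5,Z6}; H={Z3,Z7}).
Every remaining set overlaps one of these, and no 4 of the listed sets are pairwise disjoint, so 3 is the maximum.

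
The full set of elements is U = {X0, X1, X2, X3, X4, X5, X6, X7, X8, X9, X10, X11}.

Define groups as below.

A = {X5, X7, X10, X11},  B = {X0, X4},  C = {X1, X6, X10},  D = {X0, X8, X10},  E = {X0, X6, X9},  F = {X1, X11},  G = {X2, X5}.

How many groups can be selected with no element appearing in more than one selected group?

3

E, F, G are pairwise disjoint (E={X0,X6,X9}; F={X1,X11}; G={X2,X5}).
Every remaining group overlaps one of these, and no 4 of the listed groups are pairwise disjoint, so 3 is the maximum.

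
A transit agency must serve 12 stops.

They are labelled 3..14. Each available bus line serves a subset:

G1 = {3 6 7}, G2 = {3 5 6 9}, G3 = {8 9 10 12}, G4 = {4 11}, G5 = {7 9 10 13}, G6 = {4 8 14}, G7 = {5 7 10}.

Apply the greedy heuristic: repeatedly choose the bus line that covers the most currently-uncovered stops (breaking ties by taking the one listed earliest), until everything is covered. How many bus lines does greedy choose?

Greedy: pick G2 (covers 4 new) → pick G3 (covers 3 new) → pick G4 (covers 2 new) → pick G5 (covers 2 new) → pick G6 (covers 1 new). Total picks: 5.

5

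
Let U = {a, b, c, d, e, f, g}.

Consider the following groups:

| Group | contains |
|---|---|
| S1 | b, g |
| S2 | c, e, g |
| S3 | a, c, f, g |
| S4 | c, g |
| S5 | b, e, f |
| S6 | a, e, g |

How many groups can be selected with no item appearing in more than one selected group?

S4, S5 are pairwise disjoint (S4={c,g}; S5={b,e,f}).
Every remaining group overlaps one of these, and no 3 of the listed groups are pairwise disjoint, so 2 is the maximum.

2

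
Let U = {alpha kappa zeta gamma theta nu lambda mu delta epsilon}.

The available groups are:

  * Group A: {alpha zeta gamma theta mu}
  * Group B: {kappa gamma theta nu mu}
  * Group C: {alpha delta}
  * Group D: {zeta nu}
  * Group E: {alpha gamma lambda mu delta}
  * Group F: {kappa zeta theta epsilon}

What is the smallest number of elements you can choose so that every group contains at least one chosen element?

H = {zeta, mu, delta} meets every group (each contains at least one member of H), and |H| = 3.
No choice of 2 elements meets every group, so 3 is the minimum.

3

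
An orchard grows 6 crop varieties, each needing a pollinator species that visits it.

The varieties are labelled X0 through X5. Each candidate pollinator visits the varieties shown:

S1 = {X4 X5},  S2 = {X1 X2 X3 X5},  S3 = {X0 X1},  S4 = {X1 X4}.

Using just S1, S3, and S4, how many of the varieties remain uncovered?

Union of S1, S3, S4 = {X0, X1, X4, X5}.
Not covered: X2, X3 — 2 varieties.

2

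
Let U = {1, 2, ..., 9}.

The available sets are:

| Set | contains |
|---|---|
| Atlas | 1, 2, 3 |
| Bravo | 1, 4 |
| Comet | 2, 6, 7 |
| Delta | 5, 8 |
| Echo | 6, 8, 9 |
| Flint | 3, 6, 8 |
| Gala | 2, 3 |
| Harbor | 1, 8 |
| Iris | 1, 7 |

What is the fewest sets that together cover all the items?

Take {Atlas, Bravo, Delta, Echo, Iris}. Their union is {1, 2, 3, 4, 5, 6, 7, 8, 9}, which is all 9 items.
No 4 of the 9 sets cover everything (all 126 combinations miss at least one item), so 5 is optimal.

5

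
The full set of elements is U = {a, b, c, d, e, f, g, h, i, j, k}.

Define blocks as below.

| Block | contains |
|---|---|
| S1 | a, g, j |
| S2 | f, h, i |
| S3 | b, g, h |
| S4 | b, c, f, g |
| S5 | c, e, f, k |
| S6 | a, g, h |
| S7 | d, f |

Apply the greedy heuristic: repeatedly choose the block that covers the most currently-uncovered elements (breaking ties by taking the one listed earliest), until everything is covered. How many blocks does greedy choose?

Greedy: pick S4 (covers 4 new) → pick S1 (covers 2 new) → pick S2 (covers 2 new) → pick S5 (covers 2 new) → pick S7 (covers 1 new). Total picks: 5.

5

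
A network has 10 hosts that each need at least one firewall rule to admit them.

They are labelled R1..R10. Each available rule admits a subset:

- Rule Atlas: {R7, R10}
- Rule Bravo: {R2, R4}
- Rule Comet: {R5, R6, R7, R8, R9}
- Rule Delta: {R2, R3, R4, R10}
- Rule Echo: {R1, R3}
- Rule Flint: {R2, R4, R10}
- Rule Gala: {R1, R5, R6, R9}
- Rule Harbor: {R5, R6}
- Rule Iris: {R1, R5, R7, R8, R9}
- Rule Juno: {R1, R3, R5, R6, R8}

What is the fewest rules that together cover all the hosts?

3

Take {Delta, Harbor, Iris}. Their union is {R1, R2, R3, R4, R5, R6, R7, R8, R9, R10}, which is all 10 hosts.
No 2 of the 10 rules cover everything (all 45 combinations miss at least one host), so 3 is optimal.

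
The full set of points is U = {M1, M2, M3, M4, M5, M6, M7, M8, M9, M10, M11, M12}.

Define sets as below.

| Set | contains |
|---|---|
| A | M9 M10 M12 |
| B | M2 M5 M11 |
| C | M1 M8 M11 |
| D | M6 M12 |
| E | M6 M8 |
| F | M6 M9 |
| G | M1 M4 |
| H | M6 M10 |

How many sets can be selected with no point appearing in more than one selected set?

A, B, E, G are pairwise disjoint (A={M9,M10,M12}; B={M2,M5,M11}; E={M6,M8}; G={M1,M4}).
Every remaining set overlaps one of these, and no 5 of the listed sets are pairwise disjoint, so 4 is the maximum.

4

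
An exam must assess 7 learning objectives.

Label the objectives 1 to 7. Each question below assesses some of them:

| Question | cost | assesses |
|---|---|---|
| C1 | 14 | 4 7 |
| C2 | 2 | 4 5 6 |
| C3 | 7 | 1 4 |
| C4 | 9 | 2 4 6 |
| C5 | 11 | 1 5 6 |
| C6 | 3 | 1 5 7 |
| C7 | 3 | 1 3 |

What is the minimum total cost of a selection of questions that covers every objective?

C4, C6, C7 together cover every objective (C4 ∪ C6 ∪ C7 = {1, 2, 3, 4, 5, 6, 7}); total cost 9 + 3 + 3 = 15.
The greedy pick C2, C6, C7, C4 costs 17; no covering selection beats 15.

15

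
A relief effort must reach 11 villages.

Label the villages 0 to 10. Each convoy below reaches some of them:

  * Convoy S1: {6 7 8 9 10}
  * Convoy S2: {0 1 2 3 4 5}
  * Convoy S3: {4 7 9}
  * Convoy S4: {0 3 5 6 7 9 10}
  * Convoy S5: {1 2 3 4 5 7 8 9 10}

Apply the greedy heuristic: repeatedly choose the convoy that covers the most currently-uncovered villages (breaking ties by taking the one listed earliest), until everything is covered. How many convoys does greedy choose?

Greedy: pick S5 (covers 9 new) → pick S4 (covers 2 new). Total picks: 2.

2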